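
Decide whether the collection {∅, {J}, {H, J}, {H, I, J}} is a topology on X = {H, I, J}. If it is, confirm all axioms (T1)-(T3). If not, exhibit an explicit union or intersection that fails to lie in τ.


τ IS a topology on X.

Axiom (T1): ∅ ∈ τ? Yes; X ∈ τ? Yes.
Axiom (T2/T3): check pairwise unions and intersections of members of τ.
All pairwise intersections and unions checked — each lies in τ. Therefore τ satisfies (T1), (T2), (T3): it IS a topology on X.


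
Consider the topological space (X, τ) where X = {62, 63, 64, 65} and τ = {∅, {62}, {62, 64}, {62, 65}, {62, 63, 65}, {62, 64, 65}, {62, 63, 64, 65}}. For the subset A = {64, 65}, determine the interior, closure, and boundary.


int(A) = ∅, cl(A) = {63, 64, 65}, ∂A = {63, 64, 65}.

Closed sets in (X, τ) are complements of opens:
  closed(X, τ) = {∅, {63}, {64}, {63, 64}, {63, 65}, {63, 64, 65}, {62, 63, 64, 65}}.
int(A) = ⋃ {U ∈ τ : U ⊆ A}. Opens contained in A: ∅.
Taking the union of these: int(A) = ∅.
cl(A) = ⋂ {C closed : A ⊆ C}. Closed sets containing A: {63, 64, 65}, {62, 63, 64, 65}.
Intersecting these: cl(A) = {63, 64, 65}.
∂A = cl(A) ∖ int(A) = {63, 64, 65} ∖ ∅ = {63, 64, 65}.


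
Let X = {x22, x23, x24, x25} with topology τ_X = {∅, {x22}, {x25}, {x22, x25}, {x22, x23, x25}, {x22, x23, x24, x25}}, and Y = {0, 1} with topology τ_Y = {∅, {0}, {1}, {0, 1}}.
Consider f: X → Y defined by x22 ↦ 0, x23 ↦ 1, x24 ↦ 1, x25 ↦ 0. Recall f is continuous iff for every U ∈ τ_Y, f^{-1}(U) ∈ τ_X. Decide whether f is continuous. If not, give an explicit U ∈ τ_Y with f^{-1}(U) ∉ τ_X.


f is NOT continuous.

Compute f^{-1}(U) for each U ∈ τ_Y:
  U = ∅: f^{-1}(U) = ∅ ∈ τ_X ✓.
  U = {0}: f^{-1}(U) = {x22, x25} ∈ τ_X ✓.
  U = {1}: f^{-1}(U) = {x23, x24} ∉ τ_X ✗.
  U = {0, 1}: f^{-1}(U) = {x22, x23, x24, x25} ∈ τ_X ✓.
Found U = {1} with f^{-1}(U) = {x23, x24} not in τ_X. Therefore f is NOT continuous.


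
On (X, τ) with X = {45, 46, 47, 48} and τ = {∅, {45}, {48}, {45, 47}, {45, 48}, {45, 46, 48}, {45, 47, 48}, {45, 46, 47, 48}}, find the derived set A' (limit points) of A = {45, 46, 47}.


A' = {46, 47}

For each x ∈ X, list the open sets U ∈ τ with x ∈ U, then check whether U ∩ (A ∖ {x}) ≠ ∅ for every such U.
  x = 45: open {45} ∋ x has {45} ∩ (A ∖ {45}) = ∅, so x is NOT a limit point.
  x = 46: opens ∋ x are {45, 46, 48}, {45, 46, 47, 48}; each meets A ∖ {46}, so x IS a limit point.
  x = 47: opens ∋ x are {45, 47}, {45, 47, 48}, {45, 46, 47, 48}; each meets A ∖ {47}, so x IS a limit point.
  x = 48: open {48} ∋ x has {48} ∩ (A ∖ {48}) = ∅, so x is NOT a limit point.
Collecting: A' = {46, 47}.


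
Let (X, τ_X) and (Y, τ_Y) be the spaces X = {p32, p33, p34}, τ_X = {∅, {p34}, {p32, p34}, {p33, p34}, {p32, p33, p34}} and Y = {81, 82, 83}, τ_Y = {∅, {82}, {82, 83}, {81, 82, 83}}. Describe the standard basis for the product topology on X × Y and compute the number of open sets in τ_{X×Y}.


Basis B = {∅ × ∅, {p34} × {82}, {p32, p34} × {82}, {p33, p34} × {82}, {p34} × {82, 83}, {p32, p33, p34} × {82}, {p34} × {81, 82, 83}, {p32, p34} × {82, 83}, {p33, p34} × {82, 83}, {p32, p34} × {81, 82, 83}, {p32, p33, p34} × {82, 83}, {p33, p34} × {81, 82, 83}, {p32, p33, p34} × {81, 82, 83}}; |τ_{X×Y}| = 30.

Enumerate products U × V with U ∈ τ_X, V ∈ τ_Y (deduplicated):
  ∅ × ∅ = {} (∅)
  {p34} × {82} = {(p34,82)}
  {p32, p34} × {82} = {(p32,82), (p34,82)}
  {p33, p34} × {82} = {(p33,82), (p34,82)}
  {p34} × {82, 83} = {(p34,82), (p34,83)}
  {p32, p33, p34} × {82} = {(p32,82), (p33,82), (p34,82)}
  {p34} × {81, 82, 83} = {(p34,81), (p34,82), (p34,83)}
  {p32, p34} × {82, 83} = {(p32,82), (p32,83), (p34,82), (p34,83)}
  {p33, p34} × {82, 83} = {(p33,82), (p33,83), (p34,82), (p34,83)}
  {p32, p34} × {81, 82, 83} = {(p32,81), (p32,82), (p32,83), (p34,81), (p34,82), (p34,83)}
  {p32, p33, p34} × {82, 83} = {(p32,82), (p32,83), (p33,82), (p33,83), (p34,82), (p34,83)}
  {p33, p34} × {81, 82, 83} = {(p33,81), (p33,82), (p33,83), (p34,81), (p34,82), (p34,83)}
  {p32, p33, p34} × {81, 82, 83} = {(p32,81), (p32,82), (p32,83), (p33,81), (p33,82), (p33,83), (p34,81), (p34,82), (p34,83)}
These 13 distinct sets form the basis B.
Close under arbitrary unions to get τ_{X×Y}; counting gives |τ_{X×Y}| = 30.


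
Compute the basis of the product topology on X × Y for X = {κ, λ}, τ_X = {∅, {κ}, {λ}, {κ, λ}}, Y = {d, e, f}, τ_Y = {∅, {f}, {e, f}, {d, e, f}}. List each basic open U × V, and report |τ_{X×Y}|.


Basis B = {∅ × ∅, {κ} × {f}, {λ} × {f}, {κ} × {e, f}, {κ, λ} × {f}, {λ} × {e, f}, {κ} × {d, e, f}, {λ} × {d, e, f}, {κ, λ} × {e, f}, {κ, λ} × {d, e, f}}; |τ_{X×Y}| = 16.

Enumerate products U × V with U ∈ τ_X, V ∈ τ_Y (deduplicated):
  ∅ × ∅ = {} (∅)
  {κ} × {f} = {(κ,f)}
  {λ} × {f} = {(λ,f)}
  {κ} × {e, f} = {(κ,e), (κ,f)}
  {κ, λ} × {f} = {(κ,f), (λ,f)}
  {λ} × {e, f} = {(λ,e), (λ,f)}
  {κ} × {d, e, f} = {(κ,d), (κ,e), (κ,f)}
  {λ} × {d, e, f} = {(λ,d), (λ,e), (λ,f)}
  {κ, λ} × {e, f} = {(κ,e), (κ,f), (λ,e), (λ,f)}
  {κ, λ} × {d, e, f} = {(κ,d), (κ,e), (κ,f), (λ,d), (λ,e), (λ,f)}
These 10 distinct sets form the basis B.
Close under arbitrary unions to get τ_{X×Y}; counting gives |τ_{X×Y}| = 16.


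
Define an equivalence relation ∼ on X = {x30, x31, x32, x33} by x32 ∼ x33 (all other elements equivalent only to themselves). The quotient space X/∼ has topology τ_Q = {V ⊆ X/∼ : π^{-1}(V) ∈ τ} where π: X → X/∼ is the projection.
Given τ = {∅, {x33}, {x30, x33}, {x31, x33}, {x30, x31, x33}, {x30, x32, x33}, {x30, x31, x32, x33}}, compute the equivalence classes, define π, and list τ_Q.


X/∼ = {[x30], [x31], [x32=x33]}; |τ_Q| = 3.

Equivalence classes: [x30], [x31], [x32=x33].
Quotient map π: X → X/∼ sends x30 ↦ [x30], x31 ↦ [x31], x32 ↦ [x32=x33], x33 ↦ [x32=x33].
For each subset V ⊆ X/∼, compute π^{-1}(V) ⊆ X and check whether π^{-1}(V) ∈ τ. V is open in τ_Q iff π^{-1}(V) ∈ τ.
  V = {}: π^{-1}(V) = ∅ ∈ τ ✓.
  V = {[x30]}: π^{-1}(V) = {x30} ∉ τ ✗.
  V = {[x31]}: π^{-1}(V) = {x31} ∉ τ ✗.
  V = {[x30], [x31]}: π^{-1}(V) = {x30, x31} ∉ τ ✗.
  V = {[x32=x33]}: π^{-1}(V) = {x32, x33} ∉ τ ✗.
  V = {[x30], [x32=x33]}: π^{-1}(V) = {x30, x32, x33} ∈ τ ✓.
  V = {[x31], [x32=x33]}: π^{-1}(V) = {x31, x32, x33} ∉ τ ✗.
  V = {[x30], [x31], [x32=x33]}: π^{-1}(V) = {x30, x31, x32, x33} ∈ τ ✓.
Open sets in the quotient: τ_Q = {{}, {[x30], [x32=x33]}, {[x30], [x31], [x32=x33]}} (3 elements).


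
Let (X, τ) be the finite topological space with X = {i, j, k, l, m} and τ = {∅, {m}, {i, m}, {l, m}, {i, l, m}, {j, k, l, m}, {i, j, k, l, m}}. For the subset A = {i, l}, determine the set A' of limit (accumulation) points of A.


A' = {j, k}

For each x ∈ X, list the open sets U ∈ τ with x ∈ U, then check whether U ∩ (A ∖ {x}) ≠ ∅ for every such U.
  x = i: open {i, m} ∋ x has {i, m} ∩ (A ∖ {i}) = ∅, so x is NOT a limit point.
  x = j: opens ∋ x are {j, k, l, m}, {i, j, k, l, m}; each meets A ∖ {j}, so x IS a limit point.
  x = k: opens ∋ x are {j, k, l, m}, {i, j, k, l, m}; each meets A ∖ {k}, so x IS a limit point.
  x = l: open {l, m} ∋ x has {l, m} ∩ (A ∖ {l}) = ∅, so x is NOT a limit point.
  x = m: open {m} ∋ x has {m} ∩ (A ∖ {m}) = ∅, so x is NOT a limit point.
Collecting: A' = {j, k}.


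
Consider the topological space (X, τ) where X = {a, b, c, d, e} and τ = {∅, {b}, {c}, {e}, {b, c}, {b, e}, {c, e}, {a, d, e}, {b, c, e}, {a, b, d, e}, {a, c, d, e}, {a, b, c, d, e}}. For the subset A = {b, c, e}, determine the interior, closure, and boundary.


int(A) = {b, c, e}, cl(A) = {a, b, c, d, e}, ∂A = {a, d}.

Closed sets in (X, τ) are complements of opens:
  closed(X, τ) = {∅, {b}, {c}, {a, d}, {b, c}, {a, b, d}, {a, c, d}, {a, d, e}, {a, b, c, d}, {a, b, d, e}, {a, c, d, e}, {a, b, c, d, e}}.
int(A) = ⋃ {U ∈ τ : U ⊆ A}. Opens contained in A: ∅, {b}, {c}, {e}, {b, c}, {b, e}, {c, e}, {b, c, e}.
Taking the union of these: int(A) = {b, c, e}.
cl(A) = ⋂ {C closed : A ⊆ C}. Closed sets containing A: {a, b, c, d, e}.
Intersecting these: cl(A) = {a, b, c, d, e}.
∂A = cl(A) ∖ int(A) = {a, b, c, d, e} ∖ {b, c, e} = {a, d}.


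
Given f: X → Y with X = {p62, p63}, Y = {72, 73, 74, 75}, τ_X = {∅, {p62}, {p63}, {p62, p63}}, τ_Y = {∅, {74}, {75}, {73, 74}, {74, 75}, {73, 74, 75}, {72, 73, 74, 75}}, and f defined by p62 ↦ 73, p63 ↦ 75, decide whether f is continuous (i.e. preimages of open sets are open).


f IS continuous.

Compute f^{-1}(U) for each U ∈ τ_Y:
  U = ∅: f^{-1}(U) = ∅ ∈ τ_X ✓.
  U = {74}: f^{-1}(U) = ∅ ∈ τ_X ✓.
  U = {75}: f^{-1}(U) = {p63} ∈ τ_X ✓.
  U = {73, 74}: f^{-1}(U) = {p62} ∈ τ_X ✓.
  U = {74, 75}: f^{-1}(U) = {p63} ∈ τ_X ✓.
  U = {73, 74, 75}: f^{-1}(U) = {p62, p63} ∈ τ_X ✓.
  U = {72, 73, 74, 75}: f^{-1}(U) = {p62, p63} ∈ τ_X ✓.
Every preimage lies in τ_X, so f IS continuous.


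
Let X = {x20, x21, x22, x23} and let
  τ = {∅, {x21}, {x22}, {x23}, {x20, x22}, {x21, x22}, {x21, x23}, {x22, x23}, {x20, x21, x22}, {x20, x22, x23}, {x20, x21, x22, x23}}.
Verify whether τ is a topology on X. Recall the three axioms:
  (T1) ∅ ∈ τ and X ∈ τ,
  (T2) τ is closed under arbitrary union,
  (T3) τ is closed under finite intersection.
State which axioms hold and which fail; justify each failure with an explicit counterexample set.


τ is NOT a topology on X.

Axiom (T1): ∅ ∈ τ? Yes; X ∈ τ? Yes.
Axiom (T2/T3): check pairwise unions and intersections of members of τ.
Counterexample for (T2): {x21} ∪ {x22, x23} = {x21, x22, x23} ∉ τ. Therefore τ is NOT a topology.


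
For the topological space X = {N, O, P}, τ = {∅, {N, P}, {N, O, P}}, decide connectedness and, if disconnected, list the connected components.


(X, τ) is connected.

Find clopen sets (U ∈ τ with X ∖ U ∈ τ):
  U = ∅, X ∖ U = {N, O, P} — both open, so U is clopen.
  U = {N, O, P}, X ∖ U = ∅ — both open, so U is clopen.
Only trivial clopens (∅ and X) exist, so (X, τ) is connected.
Compute connected components by grouping points that agree on all clopens:
  component: {N, O, P}


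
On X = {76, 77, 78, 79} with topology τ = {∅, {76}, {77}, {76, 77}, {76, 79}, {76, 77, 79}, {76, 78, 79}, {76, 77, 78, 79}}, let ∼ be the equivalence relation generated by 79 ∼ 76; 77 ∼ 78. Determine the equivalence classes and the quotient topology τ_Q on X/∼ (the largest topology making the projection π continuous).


X/∼ = {[76=79], [77=78]}; |τ_Q| = 3.

Equivalence classes: [76=79], [77=78].
Quotient map π: X → X/∼ sends 76 ↦ [76=79], 77 ↦ [77=78], 78 ↦ [77=78], 79 ↦ [76=79].
For each subset V ⊆ X/∼, compute π^{-1}(V) ⊆ X and check whether π^{-1}(V) ∈ τ. V is open in τ_Q iff π^{-1}(V) ∈ τ.
  V = {}: π^{-1}(V) = ∅ ∈ τ ✓.
  V = {[76=79]}: π^{-1}(V) = {76, 79} ∈ τ ✓.
  V = {[77=78]}: π^{-1}(V) = {77, 78} ∉ τ ✗.
  V = {[76=79], [77=78]}: π^{-1}(V) = {76, 77, 78, 79} ∈ τ ✓.
Open sets in the quotient: τ_Q = {{}, {[76=79]}, {[76=79], [77=78]}} (3 elements).


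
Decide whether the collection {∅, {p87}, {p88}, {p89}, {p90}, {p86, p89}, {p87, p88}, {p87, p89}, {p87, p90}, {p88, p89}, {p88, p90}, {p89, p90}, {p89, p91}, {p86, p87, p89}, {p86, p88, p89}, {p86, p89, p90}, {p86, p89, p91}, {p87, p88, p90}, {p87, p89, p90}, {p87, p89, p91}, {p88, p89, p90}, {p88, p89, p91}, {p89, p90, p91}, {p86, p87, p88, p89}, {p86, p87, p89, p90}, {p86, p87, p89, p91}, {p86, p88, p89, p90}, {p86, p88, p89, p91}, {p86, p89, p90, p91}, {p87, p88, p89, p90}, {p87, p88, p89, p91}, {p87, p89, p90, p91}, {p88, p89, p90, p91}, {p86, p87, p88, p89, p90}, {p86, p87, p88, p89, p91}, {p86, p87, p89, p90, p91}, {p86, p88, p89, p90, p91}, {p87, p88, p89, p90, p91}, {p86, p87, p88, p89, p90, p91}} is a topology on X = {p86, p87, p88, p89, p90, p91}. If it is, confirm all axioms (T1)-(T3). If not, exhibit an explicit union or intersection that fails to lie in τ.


τ is NOT a topology on X.

Axiom (T1): ∅ ∈ τ? Yes; X ∈ τ? Yes.
Axiom (T2/T3): check pairwise unions and intersections of members of τ.
Counterexample for (T2): {p87} ∪ {p88, p89} = {p87, p88, p89} ∉ τ. Therefore τ is NOT a topology.


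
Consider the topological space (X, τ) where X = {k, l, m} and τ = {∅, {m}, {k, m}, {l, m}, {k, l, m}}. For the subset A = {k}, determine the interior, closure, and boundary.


int(A) = ∅, cl(A) = {k}, ∂A = {k}.

Closed sets in (X, τ) are complements of opens:
  closed(X, τ) = {∅, {k}, {l}, {k, l}, {k, l, m}}.
int(A) = ⋃ {U ∈ τ : U ⊆ A}. Opens contained in A: ∅.
Taking the union of these: int(A) = ∅.
cl(A) = ⋂ {C closed : A ⊆ C}. Closed sets containing A: {k}, {k, l}, {k, l, m}.
Intersecting these: cl(A) = {k}.
∂A = cl(A) ∖ int(A) = {k} ∖ ∅ = {k}.


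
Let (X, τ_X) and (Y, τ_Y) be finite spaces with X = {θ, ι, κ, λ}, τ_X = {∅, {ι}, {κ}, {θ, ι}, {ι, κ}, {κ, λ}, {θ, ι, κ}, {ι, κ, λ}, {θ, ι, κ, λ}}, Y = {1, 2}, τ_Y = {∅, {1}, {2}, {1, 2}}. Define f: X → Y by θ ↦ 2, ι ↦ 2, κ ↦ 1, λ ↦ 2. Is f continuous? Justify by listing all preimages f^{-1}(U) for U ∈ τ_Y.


f is NOT continuous.

Compute f^{-1}(U) for each U ∈ τ_Y:
  U = ∅: f^{-1}(U) = ∅ ∈ τ_X ✓.
  U = {1}: f^{-1}(U) = {κ} ∈ τ_X ✓.
  U = {2}: f^{-1}(U) = {θ, ι, λ} ∉ τ_X ✗.
  U = {1, 2}: f^{-1}(U) = {θ, ι, κ, λ} ∈ τ_X ✓.
Found U = {2} with f^{-1}(U) = {θ, ι, λ} not in τ_X. Therefore f is NOT continuous.


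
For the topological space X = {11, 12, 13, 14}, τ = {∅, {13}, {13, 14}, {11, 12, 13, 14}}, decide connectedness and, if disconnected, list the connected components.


(X, τ) is connected.

Find clopen sets (U ∈ τ with X ∖ U ∈ τ):
  U = ∅, X ∖ U = {11, 12, 13, 14} — both open, so U is clopen.
  U = {11, 12, 13, 14}, X ∖ U = ∅ — both open, so U is clopen.
Only trivial clopens (∅ and X) exist, so (X, τ) is connected.
Compute connected components by grouping points that agree on all clopens:
  component: {11, 12, 13, 14}


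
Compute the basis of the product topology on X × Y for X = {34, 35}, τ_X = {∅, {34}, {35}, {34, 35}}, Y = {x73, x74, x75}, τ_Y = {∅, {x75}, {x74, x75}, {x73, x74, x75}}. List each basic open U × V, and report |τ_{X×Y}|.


Basis B = {∅ × ∅, {34} × {x75}, {35} × {x75}, {34} × {x74, x75}, {34, 35} × {x75}, {35} × {x74, x75}, {34} × {x73, x74, x75}, {35} × {x73, x74, x75}, {34, 35} × {x74, x75}, {34, 35} × {x73, x74, x75}}; |τ_{X×Y}| = 16.

Enumerate products U × V with U ∈ τ_X, V ∈ τ_Y (deduplicated):
  ∅ × ∅ = {} (∅)
  {34} × {x75} = {(34,x75)}
  {35} × {x75} = {(35,x75)}
  {34} × {x74, x75} = {(34,x74), (34,x75)}
  {34, 35} × {x75} = {(34,x75), (35,x75)}
  {35} × {x74, x75} = {(35,x74), (35,x75)}
  {34} × {x73, x74, x75} = {(34,x73), (34,x74), (34,x75)}
  {35} × {x73, x74, x75} = {(35,x73), (35,x74), (35,x75)}
  {34, 35} × {x74, x75} = {(34,x74), (34,x75), (35,x74), (35,x75)}
  {34, 35} × {x73, x74, x75} = {(34,x73), (34,x74), (34,x75), (35,x73), (35,x74), (35,x75)}
These 10 distinct sets form the basis B.
Close under arbitrary unions to get τ_{X×Y}; counting gives |τ_{X×Y}| = 16.


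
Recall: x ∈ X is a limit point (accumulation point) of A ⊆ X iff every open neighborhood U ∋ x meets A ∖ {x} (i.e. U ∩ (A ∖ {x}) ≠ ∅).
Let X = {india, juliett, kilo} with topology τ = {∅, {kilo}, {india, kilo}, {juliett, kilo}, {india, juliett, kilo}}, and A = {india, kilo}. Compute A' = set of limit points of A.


A' = {india, juliett}

For each x ∈ X, list the open sets U ∈ τ with x ∈ U, then check whether U ∩ (A ∖ {x}) ≠ ∅ for every such U.
  x = india: opens ∋ x are {india, kilo}, {india, juliett, kilo}; each meets A ∖ {india}, so x IS a limit point.
  x = juliett: opens ∋ x are {juliett, kilo}, {india, juliett, kilo}; each meets A ∖ {juliett}, so x IS a limit point.
  x = kilo: open {kilo} ∋ x has {kilo} ∩ (A ∖ {kilo}) = ∅, so x is NOT a limit point.
Collecting: A' = {india, juliett}.


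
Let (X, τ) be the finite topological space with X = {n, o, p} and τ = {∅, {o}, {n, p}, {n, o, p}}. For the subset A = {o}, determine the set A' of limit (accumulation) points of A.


A' = ∅

For each x ∈ X, list the open sets U ∈ τ with x ∈ U, then check whether U ∩ (A ∖ {x}) ≠ ∅ for every such U.
  x = n: open {n, p} ∋ x has {n, p} ∩ (A ∖ {n}) = ∅, so x is NOT a limit point.
  x = o: open {o} ∋ x has {o} ∩ (A ∖ {o}) = ∅, so x is NOT a limit point.
  x = p: open {n, p} ∋ x has {n, p} ∩ (A ∖ {p}) = ∅, so x is NOT a limit point.
Collecting: A' = ∅.


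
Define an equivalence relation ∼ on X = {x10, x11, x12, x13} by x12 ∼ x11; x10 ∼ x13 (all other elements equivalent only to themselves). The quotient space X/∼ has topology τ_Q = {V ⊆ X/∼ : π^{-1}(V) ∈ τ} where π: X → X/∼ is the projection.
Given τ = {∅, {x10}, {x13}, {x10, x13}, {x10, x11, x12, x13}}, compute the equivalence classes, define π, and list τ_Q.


X/∼ = {[x10=x13], [x11=x12]}; |τ_Q| = 3.

Equivalence classes: [x10=x13], [x11=x12].
Quotient map π: X → X/∼ sends x10 ↦ [x10=x13], x11 ↦ [x11=x12], x12 ↦ [x11=x12], x13 ↦ [x10=x13].
For each subset V ⊆ X/∼, compute π^{-1}(V) ⊆ X and check whether π^{-1}(V) ∈ τ. V is open in τ_Q iff π^{-1}(V) ∈ τ.
  V = {}: π^{-1}(V) = ∅ ∈ τ ✓.
  V = {[x10=x13]}: π^{-1}(V) = {x10, x13} ∈ τ ✓.
  V = {[x11=x12]}: π^{-1}(V) = {x11, x12} ∉ τ ✗.
  V = {[x10=x13], [x11=x12]}: π^{-1}(V) = {x10, x11, x12, x13} ∈ τ ✓.
Open sets in the quotient: τ_Q = {{}, {[x10=x13]}, {[x10=x13], [x11=x12]}} (3 elements).


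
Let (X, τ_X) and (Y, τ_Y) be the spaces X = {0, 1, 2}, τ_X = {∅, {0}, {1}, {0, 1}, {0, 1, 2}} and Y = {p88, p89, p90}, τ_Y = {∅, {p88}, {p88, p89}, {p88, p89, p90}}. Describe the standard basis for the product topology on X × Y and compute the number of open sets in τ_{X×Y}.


Basis B = {∅ × ∅, {0} × {p88}, {1} × {p88}, {0} × {p88, p89}, {0, 1} × {p88}, {1} × {p88, p89}, {0} × {p88, p89, p90}, {0, 1, 2} × {p88}, {1} × {p88, p89, p90}, {0, 1} × {p88, p89}, {0, 1} × {p88, p89, p90}, {0, 1, 2} × {p88, p89}, {0, 1, 2} × {p88, p89, p90}}; |τ_{X×Y}| = 30.

Enumerate products U × V with U ∈ τ_X, V ∈ τ_Y (deduplicated):
  ∅ × ∅ = {} (∅)
  {0} × {p88} = {(0,p88)}
  {1} × {p88} = {(1,p88)}
  {0} × {p88, p89} = {(0,p88), (0,p89)}
  {0, 1} × {p88} = {(0,p88), (1,p88)}
  {1} × {p88, p89} = {(1,p88), (1,p89)}
  {0} × {p88, p89, p90} = {(0,p88), (0,p89), (0,p90)}
  {0, 1, 2} × {p88} = {(0,p88), (1,p88), (2,p88)}
  {1} × {p88, p89, p90} = {(1,p88), (1,p89), (1,p90)}
  {0, 1} × {p88, p89} = {(0,p88), (0,p89), (1,p88), (1,p89)}
  {0, 1} × {p88, p89, p90} = {(0,p88), (0,p89), (0,p90), (1,p88), (1,p89), (1,p90)}
  {0, 1, 2} × {p88, p89} = {(0,p88), (0,p89), (1,p88), (1,p89), (2,p88), (2,p89)}
  {0, 1, 2} × {p88, p89, p90} = {(0,p88), (0,p89), (0,p90), (1,p88), (1,p89), (1,p90), (2,p88), (2,p89), (2,p90)}
These 13 distinct sets form the basis B.
Close under arbitrary unions to get τ_{X×Y}; counting gives |τ_{X×Y}| = 30.


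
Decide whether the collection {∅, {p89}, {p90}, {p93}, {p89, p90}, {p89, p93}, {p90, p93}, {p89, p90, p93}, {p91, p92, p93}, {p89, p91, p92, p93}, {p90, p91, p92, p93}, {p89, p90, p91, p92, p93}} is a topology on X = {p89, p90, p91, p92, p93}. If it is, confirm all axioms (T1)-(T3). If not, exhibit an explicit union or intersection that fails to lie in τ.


τ IS a topology on X.

Axiom (T1): ∅ ∈ τ? Yes; X ∈ τ? Yes.
Axiom (T2/T3): check pairwise unions and intersections of members of τ.
All pairwise intersections and unions checked — each lies in τ. Therefore τ satisfies (T1), (T2), (T3): it IS a topology on X.


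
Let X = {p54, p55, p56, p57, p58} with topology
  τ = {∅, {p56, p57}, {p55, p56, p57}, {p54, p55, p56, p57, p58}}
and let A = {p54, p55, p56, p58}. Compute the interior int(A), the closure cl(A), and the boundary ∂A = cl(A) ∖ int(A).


int(A) = ∅, cl(A) = {p54, p55, p56, p57, p58}, ∂A = {p54, p55, p56, p57, p58}.

Closed sets in (X, τ) are complements of opens:
  closed(X, τ) = {∅, {p54, p58}, {p54, p55, p58}, {p54, p55, p56, p57, p58}}.
int(A) = ⋃ {U ∈ τ : U ⊆ A}. Opens contained in A: ∅.
Taking the union of these: int(A) = ∅.
cl(A) = ⋂ {C closed : A ⊆ C}. Closed sets containing A: {p54, p55, p56, p57, p58}.
Intersecting these: cl(A) = {p54, p55, p56, p57, p58}.
∂A = cl(A) ∖ int(A) = {p54, p55, p56, p57, p58} ∖ ∅ = {p54, p55, p56, p57, p58}.


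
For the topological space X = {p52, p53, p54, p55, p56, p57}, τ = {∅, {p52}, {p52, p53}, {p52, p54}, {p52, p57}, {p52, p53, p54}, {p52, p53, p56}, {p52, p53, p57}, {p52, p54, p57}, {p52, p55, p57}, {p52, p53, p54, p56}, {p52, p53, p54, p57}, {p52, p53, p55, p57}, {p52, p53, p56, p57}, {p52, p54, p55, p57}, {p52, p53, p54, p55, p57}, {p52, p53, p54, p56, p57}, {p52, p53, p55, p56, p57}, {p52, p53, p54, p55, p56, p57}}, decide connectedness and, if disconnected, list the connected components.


(X, τ) is connected.

Find clopen sets (U ∈ τ with X ∖ U ∈ τ):
  U = ∅, X ∖ U = {p52, p53, p54, p55, p56, p57} — both open, so U is clopen.
  U = {p52, p53, p54, p55, p56, p57}, X ∖ U = ∅ — both open, so U is clopen.
Only trivial clopens (∅ and X) exist, so (X, τ) is connected.
Compute connected components by grouping points that agree on all clopens:
  component: {p52, p53, p54, p55, p56, p57}


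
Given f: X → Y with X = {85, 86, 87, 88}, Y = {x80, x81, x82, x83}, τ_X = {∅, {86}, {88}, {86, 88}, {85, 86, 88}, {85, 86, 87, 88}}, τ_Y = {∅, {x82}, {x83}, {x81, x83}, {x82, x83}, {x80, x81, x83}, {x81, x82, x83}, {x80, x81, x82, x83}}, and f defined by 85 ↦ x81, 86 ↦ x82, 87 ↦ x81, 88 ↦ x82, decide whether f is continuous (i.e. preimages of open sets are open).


f is NOT continuous.

Compute f^{-1}(U) for each U ∈ τ_Y:
  U = ∅: f^{-1}(U) = ∅ ∈ τ_X ✓.
  U = {x82}: f^{-1}(U) = {86, 88} ∈ τ_X ✓.
  U = {x83}: f^{-1}(U) = ∅ ∈ τ_X ✓.
  U = {x81, x83}: f^{-1}(U) = {85, 87} ∉ τ_X ✗.
  U = {x82, x83}: f^{-1}(U) = {86, 88} ∈ τ_X ✓.
  U = {x80, x81, x83}: f^{-1}(U) = {85, 87} ∉ τ_X ✗.
  U = {x81, x82, x83}: f^{-1}(U) = {85, 86, 87, 88} ∈ τ_X ✓.
  U = {x80, x81, x82, x83}: f^{-1}(U) = {85, 86, 87, 88} ∈ τ_X ✓.
Found U = {x81, x83} with f^{-1}(U) = {85, 87} not in τ_X. Therefore f is NOT continuous.


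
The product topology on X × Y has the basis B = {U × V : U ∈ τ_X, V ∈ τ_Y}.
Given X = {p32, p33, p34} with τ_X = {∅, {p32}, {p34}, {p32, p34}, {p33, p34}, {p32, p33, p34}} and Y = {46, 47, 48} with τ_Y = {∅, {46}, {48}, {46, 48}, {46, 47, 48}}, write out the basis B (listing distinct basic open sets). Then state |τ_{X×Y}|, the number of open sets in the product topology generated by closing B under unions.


Basis B = {∅ × ∅, {p32} × {46}, {p32} × {48}, {p34} × {46}, {p34} × {48}, {p32} × {46, 48}, {p32, p34} × {46}, {p32, p34} × {48}, {p33, p34} × {46}, {p33, p34} × {48}, {p34} × {46, 48}, {p32} × {46, 47, 48}, {p32, p33, p34} × {46}, {p32, p33, p34} × {48}, {p34} × {46, 47, 48}, {p32, p34} × {46, 48}, {p33, p34} × {46, 48}, {p32, p34} × {46, 47, 48}, {p32, p33, p34} × {46, 48}, {p33, p34} × {46, 47, 48}, {p32, p33, p34} × {46, 47, 48}}; |τ_{X×Y}| = 70.

Enumerate products U × V with U ∈ τ_X, V ∈ τ_Y (deduplicated):
  ∅ × ∅ = {} (∅)
  {p32} × {46} = {(p32,46)}
  {p32} × {48} = {(p32,48)}
  {p34} × {46} = {(p34,46)}
  {p34} × {48} = {(p34,48)}
  {p32} × {46, 48} = {(p32,46), (p32,48)}
  {p32, p34} × {46} = {(p32,46), (p34,46)}
  {p32, p34} × {48} = {(p32,48), (p34,48)}
  {p33, p34} × {46} = {(p33,46), (p34,46)}
  {p33, p34} × {48} = {(p33,48), (p34,48)}
  {p34} × {46, 48} = {(p34,46), (p34,48)}
  {p32} × {46, 47, 48} = {(p32,46), (p32,47), (p32,48)}
  {p32, p33, p34} × {46} = {(p32,46), (p33,46), (p34,46)}
  {p32, p33, p34} × {48} = {(p32,48), (p33,48), (p34,48)}
  {p34} × {46, 47, 48} = {(p34,46), (p34,47), (p34,48)}
  {p32, p34} × {46, 48} = {(p32,46), (p32,48), (p34,46), (p34,48)}
  {p33, p34} × {46, 48} = {(p33,46), (p33,48), (p34,46), (p34,48)}
  {p32, p34} × {46, 47, 48} = {(p32,46), (p32,47), (p32,48), (p34,46), (p34,47), (p34,48)}
  {p32, p33, p34} × {46, 48} = {(p32,46), (p32,48), (p33,46), (p33,48), (p34,46), (p34,48)}
  {p33, p34} × {46, 47, 48} = {(p33,46), (p33,47), (p33,48), (p34,46), (p34,47), (p34,48)}
  {p32, p33, p34} × {46, 47, 48} = {(p32,46), (p32,47), (p32,48), (p33,46), (p33,47), (p33,48), (p34,46), (p34,47), (p34,48)}
These 21 distinct sets form the basis B.
Close under arbitrary unions to get τ_{X×Y}; counting gives |τ_{X×Y}| = 70.


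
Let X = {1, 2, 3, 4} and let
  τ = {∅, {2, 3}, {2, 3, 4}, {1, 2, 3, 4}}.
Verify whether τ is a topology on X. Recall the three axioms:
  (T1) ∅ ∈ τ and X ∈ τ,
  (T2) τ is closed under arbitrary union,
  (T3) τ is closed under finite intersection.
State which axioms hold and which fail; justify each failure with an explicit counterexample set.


τ IS a topology on X.

Axiom (T1): ∅ ∈ τ? Yes; X ∈ τ? Yes.
Axiom (T2/T3): check pairwise unions and intersections of members of τ.
All pairwise intersections and unions checked — each lies in τ. Therefore τ satisfies (T1), (T2), (T3): it IS a topology on X.


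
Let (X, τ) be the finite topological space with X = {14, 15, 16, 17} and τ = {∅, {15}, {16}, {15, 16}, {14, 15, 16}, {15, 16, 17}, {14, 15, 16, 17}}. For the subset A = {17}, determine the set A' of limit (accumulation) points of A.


A' = ∅

For each x ∈ X, list the open sets U ∈ τ with x ∈ U, then check whether U ∩ (A ∖ {x}) ≠ ∅ for every such U.
  x = 14: open {14, 15, 16} ∋ x has {14, 15, 16} ∩ (A ∖ {14}) = ∅, so x is NOT a limit point.
  x = 15: open {15} ∋ x has {15} ∩ (A ∖ {15}) = ∅, so x is NOT a limit point.
  x = 16: open {16} ∋ x has {16} ∩ (A ∖ {16}) = ∅, so x is NOT a limit point.
  x = 17: open {15, 16, 17} ∋ x has {15, 16, 17} ∩ (A ∖ {17}) = ∅, so x is NOT a limit point.
Collecting: A' = ∅.


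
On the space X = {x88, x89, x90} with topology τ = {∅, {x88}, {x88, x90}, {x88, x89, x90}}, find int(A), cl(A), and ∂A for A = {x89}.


int(A) = ∅, cl(A) = {x89}, ∂A = {x89}.

Closed sets in (X, τ) are complements of opens:
  closed(X, τ) = {∅, {x89}, {x89, x90}, {x88, x89, x90}}.
int(A) = ⋃ {U ∈ τ : U ⊆ A}. Opens contained in A: ∅.
Taking the union of these: int(A) = ∅.
cl(A) = ⋂ {C closed : A ⊆ C}. Closed sets containing A: {x89}, {x89, x90}, {x88, x89, x90}.
Intersecting these: cl(A) = {x89}.
∂A = cl(A) ∖ int(A) = {x89} ∖ ∅ = {x89}.


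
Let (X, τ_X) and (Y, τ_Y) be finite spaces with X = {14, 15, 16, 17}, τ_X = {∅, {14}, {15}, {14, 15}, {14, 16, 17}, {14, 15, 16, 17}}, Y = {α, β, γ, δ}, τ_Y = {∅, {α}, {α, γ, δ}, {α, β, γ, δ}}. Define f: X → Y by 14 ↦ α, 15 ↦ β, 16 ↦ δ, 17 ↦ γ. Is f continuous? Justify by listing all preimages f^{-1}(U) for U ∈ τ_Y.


f IS continuous.

Compute f^{-1}(U) for each U ∈ τ_Y:
  U = ∅: f^{-1}(U) = ∅ ∈ τ_X ✓.
  U = {α}: f^{-1}(U) = {14} ∈ τ_X ✓.
  U = {α, γ, δ}: f^{-1}(U) = {14, 16, 17} ∈ τ_X ✓.
  U = {α, β, γ, δ}: f^{-1}(U) = {14, 15, 16, 17} ∈ τ_X ✓.
Every preimage lies in τ_X, so f IS continuous.


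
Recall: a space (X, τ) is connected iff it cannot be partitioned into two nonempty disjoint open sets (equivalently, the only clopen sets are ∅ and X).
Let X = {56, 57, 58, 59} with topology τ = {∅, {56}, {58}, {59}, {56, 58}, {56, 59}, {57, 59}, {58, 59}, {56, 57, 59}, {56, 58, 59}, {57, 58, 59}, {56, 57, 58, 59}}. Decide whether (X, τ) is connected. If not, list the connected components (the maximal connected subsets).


(X, τ) is disconnected; components = [{56}, {58}, {57, 59}].

Find clopen sets (U ∈ τ with X ∖ U ∈ τ):
  U = ∅, X ∖ U = {56, 57, 58, 59} — both open, so U is clopen.
  U = {56}, X ∖ U = {57, 58, 59} — both open, so U is clopen.
  U = {58}, X ∖ U = {56, 57, 59} — both open, so U is clopen.
  U = {56, 58}, X ∖ U = {57, 59} — both open, so U is clopen.
  U = {57, 59}, X ∖ U = {56, 58} — both open, so U is clopen.
  U = {56, 57, 59}, X ∖ U = {58} — both open, so U is clopen.
  U = {57, 58, 59}, X ∖ U = {56} — both open, so U is clopen.
  U = {56, 57, 58, 59}, X ∖ U = ∅ — both open, so U is clopen.
Nontrivial clopen(s) exist: e.g. {57, 58, 59}. So (X, τ) is disconnected.
Compute connected components by grouping points that agree on all clopens:
  component: {56}
  component: {58}
  component: {57, 59}


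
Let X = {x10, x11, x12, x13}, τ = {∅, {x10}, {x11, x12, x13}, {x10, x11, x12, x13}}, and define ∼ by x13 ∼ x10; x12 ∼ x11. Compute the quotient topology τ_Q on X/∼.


X/∼ = {[x10=x13], [x11=x12]}; |τ_Q| = 2.

Equivalence classes: [x10=x13], [x11=x12].
Quotient map π: X → X/∼ sends x10 ↦ [x10=x13], x11 ↦ [x11=x12], x12 ↦ [x11=x12], x13 ↦ [x10=x13].
For each subset V ⊆ X/∼, compute π^{-1}(V) ⊆ X and check whether π^{-1}(V) ∈ τ. V is open in τ_Q iff π^{-1}(V) ∈ τ.
  V = {}: π^{-1}(V) = ∅ ∈ τ ✓.
  V = {[x10=x13]}: π^{-1}(V) = {x10, x13} ∉ τ ✗.
  V = {[x11=x12]}: π^{-1}(V) = {x11, x12} ∉ τ ✗.
  V = {[x10=x13], [x11=x12]}: π^{-1}(V) = {x10, x11, x12, x13} ∈ τ ✓.
Open sets in the quotient: τ_Q = {{}, {[x10=x13], [x11=x12]}} (2 elements).


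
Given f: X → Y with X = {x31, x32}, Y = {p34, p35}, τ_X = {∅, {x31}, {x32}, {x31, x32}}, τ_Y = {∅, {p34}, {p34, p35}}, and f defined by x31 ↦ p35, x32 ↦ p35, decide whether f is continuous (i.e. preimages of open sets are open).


f IS continuous.

Compute f^{-1}(U) for each U ∈ τ_Y:
  U = ∅: f^{-1}(U) = ∅ ∈ τ_X ✓.
  U = {p34}: f^{-1}(U) = ∅ ∈ τ_X ✓.
  U = {p34, p35}: f^{-1}(U) = {x31, x32} ∈ τ_X ✓.
Every preimage lies in τ_X, so f IS continuous.


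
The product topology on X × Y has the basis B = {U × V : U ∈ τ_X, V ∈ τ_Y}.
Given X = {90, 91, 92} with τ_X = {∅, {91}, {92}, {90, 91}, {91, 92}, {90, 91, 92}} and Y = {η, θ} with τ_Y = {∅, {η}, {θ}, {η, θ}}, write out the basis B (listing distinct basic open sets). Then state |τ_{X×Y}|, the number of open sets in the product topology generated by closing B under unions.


Basis B = {∅ × ∅, {91} × {η}, {91} × {θ}, {92} × {η}, {92} × {θ}, {90, 91} × {η}, {90, 91} × {θ}, {91} × {η, θ}, {91, 92} × {η}, {91, 92} × {θ}, {92} × {η, θ}, {90, 91, 92} × {η}, {90, 91, 92} × {θ}, {90, 91} × {η, θ}, {91, 92} × {η, θ}, {90, 91, 92} × {η, θ}}; |τ_{X×Y}| = 36.

Enumerate products U × V with U ∈ τ_X, V ∈ τ_Y (deduplicated):
  ∅ × ∅ = {} (∅)
  {91} × {η} = {(91,η)}
  {91} × {θ} = {(91,θ)}
  {92} × {η} = {(92,η)}
  {92} × {θ} = {(92,θ)}
  {90, 91} × {η} = {(90,η), (91,η)}
  {90, 91} × {θ} = {(90,θ), (91,θ)}
  {91} × {η, θ} = {(91,η), (91,θ)}
  {91, 92} × {η} = {(91,η), (92,η)}
  {91, 92} × {θ} = {(91,θ), (92,θ)}
  {92} × {η, θ} = {(92,η), (92,θ)}
  {90, 91, 92} × {η} = {(90,η), (91,η), (92,η)}
  {90, 91, 92} × {θ} = {(90,θ), (91,θ), (92,θ)}
  {90, 91} × {η, θ} = {(90,η), (90,θ), (91,η), (91,θ)}
  {91, 92} × {η, θ} = {(91,η), (91,θ), (92,η), (92,θ)}
  {90, 91, 92} × {η, θ} = {(90,η), (90,θ), (91,η), (91,θ), (92,η), (92,θ)}
These 16 distinct sets form the basis B.
Close under arbitrary unions to get τ_{X×Y}; counting gives |τ_{X×Y}| = 36.


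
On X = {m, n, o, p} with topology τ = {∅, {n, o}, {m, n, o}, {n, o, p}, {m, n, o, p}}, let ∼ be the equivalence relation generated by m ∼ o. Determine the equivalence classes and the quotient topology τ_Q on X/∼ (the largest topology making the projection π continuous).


X/∼ = {[m=o], [n], [p]}; |τ_Q| = 3.

Equivalence classes: [m=o], [n], [p].
Quotient map π: X → X/∼ sends m ↦ [m=o], n ↦ [n], o ↦ [m=o], p ↦ [p].
For each subset V ⊆ X/∼, compute π^{-1}(V) ⊆ X and check whether π^{-1}(V) ∈ τ. V is open in τ_Q iff π^{-1}(V) ∈ τ.
  V = {}: π^{-1}(V) = ∅ ∈ τ ✓.
  V = {[m=o]}: π^{-1}(V) = {m, o} ∉ τ ✗.
  V = {[n]}: π^{-1}(V) = {n} ∉ τ ✗.
  V = {[m=o], [n]}: π^{-1}(V) = {m, n, o} ∈ τ ✓.
  V = {[p]}: π^{-1}(V) = {p} ∉ τ ✗.
  V = {[m=o], [p]}: π^{-1}(V) = {m, o, p} ∉ τ ✗.
  V = {[n], [p]}: π^{-1}(V) = {n, p} ∉ τ ✗.
  V = {[m=o], [n], [p]}: π^{-1}(V) = {m, n, o, p} ∈ τ ✓.
Open sets in the quotient: τ_Q = {{}, {[m=o], [n]}, {[m=o], [n], [p]}} (3 elements).


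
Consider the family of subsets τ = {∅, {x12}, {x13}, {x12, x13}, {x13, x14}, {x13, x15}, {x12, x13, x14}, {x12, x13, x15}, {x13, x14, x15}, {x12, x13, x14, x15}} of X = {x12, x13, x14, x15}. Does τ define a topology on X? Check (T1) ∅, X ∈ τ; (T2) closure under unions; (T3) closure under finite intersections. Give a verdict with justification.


τ IS a topology on X.

Axiom (T1): ∅ ∈ τ? Yes; X ∈ τ? Yes.
Axiom (T2/T3): check pairwise unions and intersections of members of τ.
All pairwise intersections and unions checked — each lies in τ. Therefore τ satisfies (T1), (T2), (T3): it IS a topology on X.


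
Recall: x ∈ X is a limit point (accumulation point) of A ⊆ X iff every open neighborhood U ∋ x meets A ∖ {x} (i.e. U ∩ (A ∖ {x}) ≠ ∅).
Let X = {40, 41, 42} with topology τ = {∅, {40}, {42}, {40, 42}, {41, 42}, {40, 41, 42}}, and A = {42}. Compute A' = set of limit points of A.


A' = {41}

For each x ∈ X, list the open sets U ∈ τ with x ∈ U, then check whether U ∩ (A ∖ {x}) ≠ ∅ for every such U.
  x = 40: open {40} ∋ x has {40} ∩ (A ∖ {40}) = ∅, so x is NOT a limit point.
  x = 41: opens ∋ x are {41, 42}, {40, 41, 42}; each meets A ∖ {41}, so x IS a limit point.
  x = 42: open {42} ∋ x has {42} ∩ (A ∖ {42}) = ∅, so x is NOT a limit point.
Collecting: A' = {41}.


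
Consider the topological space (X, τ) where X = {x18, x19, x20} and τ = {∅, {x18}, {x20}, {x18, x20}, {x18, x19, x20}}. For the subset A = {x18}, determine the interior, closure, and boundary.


int(A) = {x18}, cl(A) = {x18, x19}, ∂A = {x19}.

Closed sets in (X, τ) are complements of opens:
  closed(X, τ) = {∅, {x19}, {x18, x19}, {x19, x20}, {x18, x19, x20}}.
int(A) = ⋃ {U ∈ τ : U ⊆ A}. Opens contained in A: ∅, {x18}.
Taking the union of these: int(A) = {x18}.
cl(A) = ⋂ {C closed : A ⊆ C}. Closed sets containing A: {x18, x19}, {x18, x19, x20}.
Intersecting these: cl(A) = {x18, x19}.
∂A = cl(A) ∖ int(A) = {x18, x19} ∖ {x18} = {x19}.


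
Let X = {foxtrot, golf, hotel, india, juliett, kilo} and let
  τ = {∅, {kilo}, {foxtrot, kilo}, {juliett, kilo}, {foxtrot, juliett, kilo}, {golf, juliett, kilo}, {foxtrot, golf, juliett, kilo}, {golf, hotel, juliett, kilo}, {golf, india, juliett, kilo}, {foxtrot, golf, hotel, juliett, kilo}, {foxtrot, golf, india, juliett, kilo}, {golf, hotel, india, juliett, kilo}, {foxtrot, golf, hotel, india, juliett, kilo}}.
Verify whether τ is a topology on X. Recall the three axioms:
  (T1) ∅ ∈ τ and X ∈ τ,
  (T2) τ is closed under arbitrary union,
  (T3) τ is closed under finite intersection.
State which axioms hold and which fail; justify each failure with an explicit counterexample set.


τ IS a topology on X.

Axiom (T1): ∅ ∈ τ? Yes; X ∈ τ? Yes.
Axiom (T2/T3): check pairwise unions and intersections of members of τ.
All pairwise intersections and unions checked — each lies in τ. Therefore τ satisfies (T1), (T2), (T3): it IS a topology on X.


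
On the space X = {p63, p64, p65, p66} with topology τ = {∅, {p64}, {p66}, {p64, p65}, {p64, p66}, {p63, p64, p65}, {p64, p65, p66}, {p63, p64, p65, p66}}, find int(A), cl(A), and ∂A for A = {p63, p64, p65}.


int(A) = {p63, p64, p65}, cl(A) = {p63, p64, p65}, ∂A = ∅.

Closed sets in (X, τ) are complements of opens:
  closed(X, τ) = {∅, {p63}, {p66}, {p63, p65}, {p63, p66}, {p63, p64, p65}, {p63, p65, p66}, {p63, p64, p65, p66}}.
int(A) = ⋃ {U ∈ τ : U ⊆ A}. Opens contained in A: ∅, {p64}, {p64, p65}, {p63, p64, p65}.
Taking the union of these: int(A) = {p63, p64, p65}.
cl(A) = ⋂ {C closed : A ⊆ C}. Closed sets containing A: {p63, p64, p65}, {p63, p64, p65, p66}.
Intersecting these: cl(A) = {p63, p64, p65}.
∂A = cl(A) ∖ int(A) = {p63, p64, p65} ∖ {p63, p64, p65} = ∅.


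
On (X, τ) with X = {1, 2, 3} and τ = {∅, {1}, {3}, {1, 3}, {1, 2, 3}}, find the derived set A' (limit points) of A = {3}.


A' = {2}

For each x ∈ X, list the open sets U ∈ τ with x ∈ U, then check whether U ∩ (A ∖ {x}) ≠ ∅ for every such U.
  x = 1: open {1} ∋ x has {1} ∩ (A ∖ {1}) = ∅, so x is NOT a limit point.
  x = 2: opens ∋ x are {1, 2, 3}; each meets A ∖ {2}, so x IS a limit point.
  x = 3: open {3} ∋ x has {3} ∩ (A ∖ {3}) = ∅, so x is NOT a limit point.
Collecting: A' = {2}.


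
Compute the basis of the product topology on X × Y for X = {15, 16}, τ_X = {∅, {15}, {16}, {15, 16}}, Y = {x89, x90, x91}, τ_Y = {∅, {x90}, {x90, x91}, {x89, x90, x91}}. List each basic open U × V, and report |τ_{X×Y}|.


Basis B = {∅ × ∅, {15} × {x90}, {16} × {x90}, {15} × {x90, x91}, {15, 16} × {x90}, {16} × {x90, x91}, {15} × {x89, x90, x91}, {16} × {x89, x90, x91}, {15, 16} × {x90, x91}, {15, 16} × {x89, x90, x91}}; |τ_{X×Y}| = 16.

Enumerate products U × V with U ∈ τ_X, V ∈ τ_Y (deduplicated):
  ∅ × ∅ = {} (∅)
  {15} × {x90} = {(15,x90)}
  {16} × {x90} = {(16,x90)}
  {15} × {x90, x91} = {(15,x90), (15,x91)}
  {15, 16} × {x90} = {(15,x90), (16,x90)}
  {16} × {x90, x91} = {(16,x90), (16,x91)}
  {15} × {x89, x90, x91} = {(15,x89), (15,x90), (15,x91)}
  {16} × {x89, x90, x91} = {(16,x89), (16,x90), (16,x91)}
  {15, 16} × {x90, x91} = {(15,x90), (15,x91), (16,x90), (16,x91)}
  {15, 16} × {x89, x90, x91} = {(15,x89), (15,x90), (15,x91), (16,x89), (16,x90), (16,x91)}
These 10 distinct sets form the basis B.
Close under arbitrary unions to get τ_{X×Y}; counting gives |τ_{X×Y}| = 16.


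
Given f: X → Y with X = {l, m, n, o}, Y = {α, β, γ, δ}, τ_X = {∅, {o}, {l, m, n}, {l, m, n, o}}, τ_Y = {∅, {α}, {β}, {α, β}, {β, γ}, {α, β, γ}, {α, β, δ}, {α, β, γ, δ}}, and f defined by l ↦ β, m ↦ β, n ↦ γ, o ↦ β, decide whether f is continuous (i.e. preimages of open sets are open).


f is NOT continuous.

Compute f^{-1}(U) for each U ∈ τ_Y:
  U = ∅: f^{-1}(U) = ∅ ∈ τ_X ✓.
  U = {α}: f^{-1}(U) = ∅ ∈ τ_X ✓.
  U = {β}: f^{-1}(U) = {l, m, o} ∉ τ_X ✗.
  U = {α, β}: f^{-1}(U) = {l, m, o} ∉ τ_X ✗.
  U = {β, γ}: f^{-1}(U) = {l, m, n, o} ∈ τ_X ✓.
  U = {α, β, γ}: f^{-1}(U) = {l, m, n, o} ∈ τ_X ✓.
  U = {α, β, δ}: f^{-1}(U) = {l, m, o} ∉ τ_X ✗.
  U = {α, β, γ, δ}: f^{-1}(U) = {l, m, n, o} ∈ τ_X ✓.
Found U = {β} with f^{-1}(U) = {l, m, o} not in τ_X. Therefore f is NOT continuous.


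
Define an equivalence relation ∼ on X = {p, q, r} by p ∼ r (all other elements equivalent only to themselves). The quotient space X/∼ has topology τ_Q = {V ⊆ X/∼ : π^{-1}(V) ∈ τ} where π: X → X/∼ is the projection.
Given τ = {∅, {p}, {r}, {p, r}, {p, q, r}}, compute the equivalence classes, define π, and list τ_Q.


X/∼ = {[p=r], [q]}; |τ_Q| = 3.

Equivalence classes: [p=r], [q].
Quotient map π: X → X/∼ sends p ↦ [p=r], q ↦ [q], r ↦ [p=r].
For each subset V ⊆ X/∼, compute π^{-1}(V) ⊆ X and check whether π^{-1}(V) ∈ τ. V is open in τ_Q iff π^{-1}(V) ∈ τ.
  V = {}: π^{-1}(V) = ∅ ∈ τ ✓.
  V = {[p=r]}: π^{-1}(V) = {p, r} ∈ τ ✓.
  V = {[q]}: π^{-1}(V) = {q} ∉ τ ✗.
  V = {[p=r], [q]}: π^{-1}(V) = {p, q, r} ∈ τ ✓.
Open sets in the quotient: τ_Q = {{}, {[p=r]}, {[p=r], [q]}} (3 elements).
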